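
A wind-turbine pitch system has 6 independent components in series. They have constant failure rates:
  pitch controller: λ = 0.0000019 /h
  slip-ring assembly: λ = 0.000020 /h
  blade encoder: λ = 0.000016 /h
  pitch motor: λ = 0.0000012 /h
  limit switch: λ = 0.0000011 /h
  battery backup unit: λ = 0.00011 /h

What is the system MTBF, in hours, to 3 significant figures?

6660

Series of exponential components: λ_sys = Σ λ_i
λ_sys = 0.0000019 + 0.000020 + 0.000016 + 0.0000012 + 0.0000011 + 0.00011 = 1.5020e-04 /h
MTBF = 1 / λ_sys = 6660 h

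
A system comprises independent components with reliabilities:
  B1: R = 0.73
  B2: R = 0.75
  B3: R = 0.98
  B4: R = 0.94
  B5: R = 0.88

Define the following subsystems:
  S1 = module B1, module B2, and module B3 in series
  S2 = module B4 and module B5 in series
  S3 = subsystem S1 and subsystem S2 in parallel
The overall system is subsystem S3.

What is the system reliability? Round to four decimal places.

Series (B1, B2, and B3): 0.730000 × 0.750000 × 0.980000 = 0.536550
Series (B4 and B5): 0.940000 × 0.880000 = 0.827200
Parallel ([0.536550] and [0.827200]): 1 − (1 − 0.536550)(1 − 0.827200) = 0.9199

0.9199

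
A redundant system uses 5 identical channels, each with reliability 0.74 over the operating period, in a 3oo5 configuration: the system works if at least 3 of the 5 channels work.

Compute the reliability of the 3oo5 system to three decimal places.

R = Σ_{i=3}^{5} C(5,i) p^i (1−p)^{5−i} with p = 0.74
C(5,3)·0.74^3·0.26^2 = 0.27393
C(5,4)·0.74^4·0.26^1 = 0.38983
C(5,5)·0.74^5·0.26^0 = 0.22190
Sum = 0.886

0.886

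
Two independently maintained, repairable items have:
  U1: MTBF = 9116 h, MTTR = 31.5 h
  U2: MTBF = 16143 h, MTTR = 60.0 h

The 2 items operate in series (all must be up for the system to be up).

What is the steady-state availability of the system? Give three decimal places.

A(U1) = MTBF/(MTBF+MTTR) = 9116/(9116+31.5) = 0.996556
A(U2) = MTBF/(MTBF+MTTR) = 16143/(16143+60.0) = 0.996297
Series availability: 0.996556 × 0.996297 = 0.993

0.993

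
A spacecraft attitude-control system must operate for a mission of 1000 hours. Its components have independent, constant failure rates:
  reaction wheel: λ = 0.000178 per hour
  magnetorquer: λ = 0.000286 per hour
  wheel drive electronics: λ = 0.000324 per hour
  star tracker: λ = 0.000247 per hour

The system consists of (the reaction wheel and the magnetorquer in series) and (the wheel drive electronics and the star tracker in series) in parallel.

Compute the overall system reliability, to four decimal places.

0.8385

R(reaction wheel) = exp(−0.000178 × 1000) = 0.836942
R(magnetorquer) = exp(−0.000286 × 1000) = 0.751263
R(wheel drive electronics) = exp(−0.000324 × 1000) = 0.723250
R(star tracker) = exp(−0.000247 × 1000) = 0.781141
Series (reaction wheel and magnetorquer): 0.836942 × 0.751263 = 0.628764
Series (wheel drive electronics and star tracker): 0.723250 × 0.781141 = 0.564960
Parallel ([0.628764] and [0.564960]): 1 − (1 − 0.628764)(1 − 0.564960) = 0.8385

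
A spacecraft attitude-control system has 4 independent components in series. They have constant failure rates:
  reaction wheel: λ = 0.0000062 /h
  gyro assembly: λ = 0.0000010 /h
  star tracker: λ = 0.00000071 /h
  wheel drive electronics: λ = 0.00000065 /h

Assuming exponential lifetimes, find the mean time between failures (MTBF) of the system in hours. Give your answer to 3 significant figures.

117000

Series of exponential components: λ_sys = Σ λ_i
λ_sys = 0.0000062 + 0.0000010 + 0.00000071 + 0.00000065 = 8.5600e-06 /h
MTBF = 1 / λ_sys = 117000 h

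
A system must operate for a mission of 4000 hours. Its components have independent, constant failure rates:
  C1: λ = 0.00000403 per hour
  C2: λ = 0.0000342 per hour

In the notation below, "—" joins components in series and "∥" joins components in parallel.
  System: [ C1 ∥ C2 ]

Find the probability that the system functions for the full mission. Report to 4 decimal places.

R(C1) = exp(−0.00000403 × 4000) = 0.984009
R(C2) = exp(−0.0000342 × 4000) = 0.872145
Parallel (C1 and C2): 1 − (1 − 0.984009)(1 − 0.872145) = 0.9980

0.9980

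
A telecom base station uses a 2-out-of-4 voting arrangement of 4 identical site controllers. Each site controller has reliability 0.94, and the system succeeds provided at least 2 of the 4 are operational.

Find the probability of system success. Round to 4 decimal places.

R = Σ_{i=2}^{4} C(4,i) p^i (1−p)^{4−i} with p = 0.94
C(4,2)·0.94^2·0.06^2 = 0.019086
C(4,3)·0.94^3·0.06^1 = 0.199340
C(4,4)·0.94^4·0.06^0 = 0.780749
Sum = 0.9992

0.9992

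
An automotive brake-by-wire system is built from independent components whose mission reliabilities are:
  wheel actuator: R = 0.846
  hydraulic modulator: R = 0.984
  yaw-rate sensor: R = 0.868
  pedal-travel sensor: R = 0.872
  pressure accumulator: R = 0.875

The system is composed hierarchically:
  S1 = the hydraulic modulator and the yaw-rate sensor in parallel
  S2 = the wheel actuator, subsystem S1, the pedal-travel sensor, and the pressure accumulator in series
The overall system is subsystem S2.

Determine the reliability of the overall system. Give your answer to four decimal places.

0.6441

Parallel (hydraulic modulator and yaw-rate sensor): 1 − (1 − 0.984000)(1 − 0.868000) = 0.997888
Series (wheel actuator, [0.997888], pedal-travel sensor, and pressure accumulator): 0.846000 × 0.997888 × 0.872000 × 0.875000 = 0.6441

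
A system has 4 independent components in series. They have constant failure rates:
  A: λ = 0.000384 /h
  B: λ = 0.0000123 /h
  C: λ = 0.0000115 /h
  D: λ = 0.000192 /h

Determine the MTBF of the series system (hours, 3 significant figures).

1670

Series of exponential components: λ_sys = Σ λ_i
λ_sys = 0.000384 + 0.0000123 + 0.0000115 + 0.000192 = 5.9980e-04 /h
MTBF = 1 / λ_sys = 1670 h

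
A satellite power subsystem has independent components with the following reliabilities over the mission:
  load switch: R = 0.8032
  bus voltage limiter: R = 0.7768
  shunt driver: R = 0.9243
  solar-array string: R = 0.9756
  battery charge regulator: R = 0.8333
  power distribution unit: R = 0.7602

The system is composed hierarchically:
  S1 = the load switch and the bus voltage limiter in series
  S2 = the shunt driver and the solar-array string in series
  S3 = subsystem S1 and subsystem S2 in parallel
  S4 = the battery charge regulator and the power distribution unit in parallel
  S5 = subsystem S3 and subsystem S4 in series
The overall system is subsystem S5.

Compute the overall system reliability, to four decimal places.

Series (load switch and bus voltage limiter): 0.803200 × 0.776800 = 0.623926
Series (shunt driver and solar-array string): 0.924300 × 0.975600 = 0.901747
Parallel ([0.623926] and [0.901747]): 1 − (1 − 0.623926)(1 − 0.901747) = 0.963050
Parallel (battery charge regulator and power distribution unit): 1 − (1 − 0.833300)(1 − 0.760200) = 0.960025
Series ([0.963050] and [0.960025]): 0.963050 × 0.960025 = 0.9246

0.9246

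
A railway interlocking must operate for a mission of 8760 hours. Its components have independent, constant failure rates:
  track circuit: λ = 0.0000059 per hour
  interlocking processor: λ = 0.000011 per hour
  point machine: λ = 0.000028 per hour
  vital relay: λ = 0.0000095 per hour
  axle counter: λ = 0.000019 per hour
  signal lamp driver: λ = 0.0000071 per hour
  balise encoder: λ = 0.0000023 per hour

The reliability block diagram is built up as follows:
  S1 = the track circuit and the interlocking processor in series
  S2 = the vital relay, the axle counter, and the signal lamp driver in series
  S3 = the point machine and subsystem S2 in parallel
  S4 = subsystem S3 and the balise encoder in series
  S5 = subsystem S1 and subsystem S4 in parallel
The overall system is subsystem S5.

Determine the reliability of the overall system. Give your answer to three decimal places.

0.989

R(track circuit) = exp(−0.0000059 × 8760) = 0.94963
R(interlocking processor) = exp(−0.000011 × 8760) = 0.90814
R(point machine) = exp(−0.000028 × 8760) = 0.78249
R(vital relay) = exp(−0.0000095 × 8760) = 0.92015
R(axle counter) = exp(−0.000019 × 8760) = 0.84667
R(signal lamp driver) = exp(−0.0000071 × 8760) = 0.93970
R(balise encoder) = exp(−0.0000023 × 8760) = 0.98005
Series (track circuit and interlocking processor): 0.94963 × 0.90814 = 0.86240
Series (vital relay, axle counter, and signal lamp driver): 0.92015 × 0.84667 × 0.93970 = 0.73209
Parallel (point machine and [0.73209]): 1 − (1 − 0.78249)(1 − 0.73209) = 0.94173
Series ([0.94173] and balise encoder): 0.94173 × 0.98005 = 0.92294
Parallel ([0.86240] and [0.92294]): 1 − (1 − 0.86240)(1 − 0.92294) = 0.989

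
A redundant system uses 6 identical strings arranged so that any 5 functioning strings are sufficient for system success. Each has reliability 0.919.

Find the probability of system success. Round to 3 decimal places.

0.921

R = Σ_{i=5}^{6} C(6,i) p^i (1−p)^{6−i} with p = 0.919
C(6,5)·0.919^5·0.081^1 = 0.31858
C(6,6)·0.919^6·0.081^0 = 0.60241
Sum = 0.921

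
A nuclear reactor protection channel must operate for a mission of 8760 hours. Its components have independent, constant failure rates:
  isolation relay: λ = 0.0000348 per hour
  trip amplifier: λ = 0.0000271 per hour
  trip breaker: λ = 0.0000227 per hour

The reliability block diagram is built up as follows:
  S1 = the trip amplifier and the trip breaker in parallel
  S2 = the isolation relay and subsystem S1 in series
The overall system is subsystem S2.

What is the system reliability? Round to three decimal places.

0.709

R(isolation relay) = exp(−0.0000348 × 8760) = 0.73724
R(trip amplifier) = exp(−0.0000271 × 8760) = 0.78868
R(trip breaker) = exp(−0.0000227 × 8760) = 0.81967
Parallel (trip amplifier and trip breaker): 1 − (1 − 0.78868)(1 − 0.81967) = 0.96189
Series (isolation relay and [0.96189]): 0.73724 × 0.96189 = 0.709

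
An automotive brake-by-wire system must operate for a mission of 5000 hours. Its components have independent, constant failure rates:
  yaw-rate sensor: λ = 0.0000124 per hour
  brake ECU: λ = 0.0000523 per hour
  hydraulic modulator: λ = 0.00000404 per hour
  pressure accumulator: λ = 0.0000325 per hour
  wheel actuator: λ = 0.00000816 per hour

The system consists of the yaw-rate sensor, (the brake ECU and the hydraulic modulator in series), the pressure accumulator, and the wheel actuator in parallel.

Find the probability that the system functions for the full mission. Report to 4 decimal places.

0.9999

R(yaw-rate sensor) = exp(−0.0000124 × 5000) = 0.939883
R(brake ECU) = exp(−0.0000523 × 5000) = 0.769896
R(hydraulic modulator) = exp(−0.00000404 × 5000) = 0.980003
R(pressure accumulator) = exp(−0.0000325 × 5000) = 0.850016
R(wheel actuator) = exp(−0.00000816 × 5000) = 0.960021
Series (brake ECU and hydraulic modulator): 0.769896 × 0.980003 = 0.754500
Parallel (yaw-rate sensor, [0.754500], pressure accumulator, and wheel actuator): 1 − (1 − 0.939883)(1 − 0.754500)(1 − 0.850016)(1 − 0.960021) = 0.9999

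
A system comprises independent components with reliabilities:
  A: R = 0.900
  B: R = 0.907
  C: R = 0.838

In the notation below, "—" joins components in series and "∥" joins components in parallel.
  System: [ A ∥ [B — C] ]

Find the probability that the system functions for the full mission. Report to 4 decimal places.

0.9760

Series (B and C): 0.907000 × 0.838000 = 0.760066
Parallel (A and [0.760066]): 1 − (1 − 0.900000)(1 − 0.760066) = 0.9760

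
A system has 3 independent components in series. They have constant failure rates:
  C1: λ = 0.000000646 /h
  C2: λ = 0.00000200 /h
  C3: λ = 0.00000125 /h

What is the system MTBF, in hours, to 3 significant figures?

Series of exponential components: λ_sys = Σ λ_i
λ_sys = 0.000000646 + 0.00000200 + 0.00000125 = 3.8960e-06 /h
MTBF = 1 / λ_sys = 257000 h

257000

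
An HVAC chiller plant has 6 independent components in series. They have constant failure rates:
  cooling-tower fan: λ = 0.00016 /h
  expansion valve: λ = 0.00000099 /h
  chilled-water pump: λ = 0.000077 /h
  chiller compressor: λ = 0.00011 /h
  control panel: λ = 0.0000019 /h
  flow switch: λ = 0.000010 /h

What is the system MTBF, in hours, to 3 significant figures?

Series of exponential components: λ_sys = Σ λ_i
λ_sys = 0.00016 + 0.00000099 + 0.000077 + 0.00011 + 0.0000019 + 0.000010 = 3.5989e-04 /h
MTBF = 1 / λ_sys = 2780 h

2780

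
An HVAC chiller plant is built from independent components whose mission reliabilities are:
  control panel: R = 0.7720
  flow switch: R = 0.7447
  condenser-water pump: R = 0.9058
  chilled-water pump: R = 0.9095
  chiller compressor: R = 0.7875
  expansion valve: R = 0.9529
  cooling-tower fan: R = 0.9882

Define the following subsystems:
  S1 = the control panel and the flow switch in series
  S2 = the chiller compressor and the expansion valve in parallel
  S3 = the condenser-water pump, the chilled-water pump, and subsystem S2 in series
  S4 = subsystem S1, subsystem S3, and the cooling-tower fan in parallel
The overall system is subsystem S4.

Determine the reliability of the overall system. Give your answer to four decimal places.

Series (control panel and flow switch): 0.772000 × 0.744700 = 0.574908
Parallel (chiller compressor and expansion valve): 1 − (1 − 0.787500)(1 − 0.952900) = 0.989991
Series (condenser-water pump, chilled-water pump, and [0.989991]): 0.905800 × 0.909500 × 0.989991 = 0.815579
Parallel ([0.574908], [0.815579], and cooling-tower fan): 1 − (1 − 0.574908)(1 − 0.815579)(1 − 0.988200) = 0.9991

0.9991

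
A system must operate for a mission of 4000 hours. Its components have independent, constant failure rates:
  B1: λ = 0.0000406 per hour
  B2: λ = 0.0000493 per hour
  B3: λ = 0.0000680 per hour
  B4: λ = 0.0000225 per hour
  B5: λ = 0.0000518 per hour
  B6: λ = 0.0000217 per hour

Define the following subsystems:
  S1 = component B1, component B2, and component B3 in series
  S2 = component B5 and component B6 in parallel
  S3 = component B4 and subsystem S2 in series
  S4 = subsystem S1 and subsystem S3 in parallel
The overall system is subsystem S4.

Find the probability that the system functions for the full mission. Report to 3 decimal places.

R(B1) = exp(−0.0000406 × 4000) = 0.85010
R(B2) = exp(−0.0000493 × 4000) = 0.82103
R(B3) = exp(−0.0000680 × 4000) = 0.76185
R(B4) = exp(−0.0000225 × 4000) = 0.91393
R(B5) = exp(−0.0000518 × 4000) = 0.81286
R(B6) = exp(−0.0000217 × 4000) = 0.91686
Series (B1, B2, and B3): 0.85010 × 0.82103 × 0.76185 = 0.53174
Parallel (B5 and B6): 1 − (1 − 0.81286)(1 − 0.91686) = 0.98444
Series (B4 and [0.98444]): 0.91393 × 0.98444 = 0.89971
Parallel ([0.53174] and [0.89971]): 1 − (1 − 0.53174)(1 − 0.89971) = 0.953

0.953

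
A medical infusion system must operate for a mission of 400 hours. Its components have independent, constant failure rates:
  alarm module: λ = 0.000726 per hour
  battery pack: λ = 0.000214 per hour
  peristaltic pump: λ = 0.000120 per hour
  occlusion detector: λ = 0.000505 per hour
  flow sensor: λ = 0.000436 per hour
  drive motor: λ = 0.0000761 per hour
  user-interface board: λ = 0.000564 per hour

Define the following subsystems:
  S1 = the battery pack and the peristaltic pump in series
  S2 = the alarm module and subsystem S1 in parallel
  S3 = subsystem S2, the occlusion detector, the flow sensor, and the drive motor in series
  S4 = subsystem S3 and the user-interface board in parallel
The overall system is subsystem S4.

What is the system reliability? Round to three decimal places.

0.928

R(alarm module) = exp(−0.000726 × 400) = 0.74796
R(battery pack) = exp(−0.000214 × 400) = 0.91796
R(peristaltic pump) = exp(−0.000120 × 400) = 0.95313
R(occlusion detector) = exp(−0.000505 × 400) = 0.81709
R(flow sensor) = exp(−0.000436 × 400) = 0.83996
R(drive motor) = exp(−0.0000761 × 400) = 0.97002
R(user-interface board) = exp(−0.000564 × 400) = 0.79804
Series (battery pack and peristaltic pump): 0.91796 × 0.95313 = 0.87494
Parallel (alarm module and [0.87494]): 1 − (1 − 0.74796)(1 − 0.87494) = 0.96848
Series ([0.96848], occlusion detector, flow sensor, and drive motor): 0.96848 × 0.81709 × 0.83996 × 0.97002 = 0.64476
Parallel ([0.64476] and user-interface board): 1 − (1 − 0.64476)(1 − 0.79804) = 0.928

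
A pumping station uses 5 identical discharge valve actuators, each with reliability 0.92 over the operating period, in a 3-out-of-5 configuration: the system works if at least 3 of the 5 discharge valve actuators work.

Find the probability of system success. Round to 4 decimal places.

0.9955

R = Σ_{i=3}^{5} C(5,i) p^i (1−p)^{5−i} with p = 0.92
C(5,3)·0.92^3·0.08^2 = 0.049836
C(5,4)·0.92^4·0.08^1 = 0.286557
C(5,5)·0.92^5·0.08^0 = 0.659082
Sum = 0.9955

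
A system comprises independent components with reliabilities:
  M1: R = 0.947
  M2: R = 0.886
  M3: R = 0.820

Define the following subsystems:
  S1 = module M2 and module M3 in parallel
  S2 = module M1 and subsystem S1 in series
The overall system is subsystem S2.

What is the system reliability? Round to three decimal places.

Parallel (M2 and M3): 1 − (1 − 0.88600)(1 − 0.82000) = 0.97948
Series (M1 and [0.97948]): 0.94700 × 0.97948 = 0.928

0.928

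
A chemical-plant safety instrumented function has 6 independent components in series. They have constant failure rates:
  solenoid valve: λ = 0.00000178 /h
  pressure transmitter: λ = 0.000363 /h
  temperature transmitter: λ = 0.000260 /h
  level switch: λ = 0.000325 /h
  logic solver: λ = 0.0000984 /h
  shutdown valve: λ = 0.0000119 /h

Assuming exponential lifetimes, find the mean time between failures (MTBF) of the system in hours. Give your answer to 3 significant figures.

Series of exponential components: λ_sys = Σ λ_i
λ_sys = 0.00000178 + 0.000363 + 0.000260 + 0.000325 + 0.0000984 + 0.0000119 = 1.0601e-03 /h
MTBF = 1 / λ_sys = 943 h

943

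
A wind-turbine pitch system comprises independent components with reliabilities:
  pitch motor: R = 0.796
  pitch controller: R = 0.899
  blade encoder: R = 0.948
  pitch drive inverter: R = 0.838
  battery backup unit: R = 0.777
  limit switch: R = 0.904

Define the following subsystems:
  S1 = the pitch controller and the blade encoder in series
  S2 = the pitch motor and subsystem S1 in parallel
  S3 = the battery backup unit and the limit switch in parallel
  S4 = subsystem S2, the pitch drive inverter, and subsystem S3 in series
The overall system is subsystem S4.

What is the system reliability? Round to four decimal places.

Series (pitch controller and blade encoder): 0.899000 × 0.948000 = 0.852252
Parallel (pitch motor and [0.852252]): 1 − (1 − 0.796000)(1 − 0.852252) = 0.969859
Parallel (battery backup unit and limit switch): 1 − (1 − 0.777000)(1 − 0.904000) = 0.978592
Series ([0.969859], pitch drive inverter, and [0.978592]): 0.969859 × 0.838000 × 0.978592 = 0.7953

0.7953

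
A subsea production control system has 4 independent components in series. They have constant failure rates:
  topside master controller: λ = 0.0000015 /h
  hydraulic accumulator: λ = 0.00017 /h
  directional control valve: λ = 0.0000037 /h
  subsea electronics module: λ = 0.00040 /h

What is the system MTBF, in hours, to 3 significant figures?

1740

Series of exponential components: λ_sys = Σ λ_i
λ_sys = 0.0000015 + 0.00017 + 0.0000037 + 0.00040 = 5.7520e-04 /h
MTBF = 1 / λ_sys = 1740 h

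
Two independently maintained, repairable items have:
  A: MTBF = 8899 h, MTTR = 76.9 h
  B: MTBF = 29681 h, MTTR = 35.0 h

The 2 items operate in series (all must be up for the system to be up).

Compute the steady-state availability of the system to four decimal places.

0.9903

A(A) = MTBF/(MTBF+MTTR) = 8899/(8899+76.9) = 0.991433
A(B) = MTBF/(MTBF+MTTR) = 29681/(29681+35.0) = 0.998822
Series availability: 0.991433 × 0.998822 = 0.9903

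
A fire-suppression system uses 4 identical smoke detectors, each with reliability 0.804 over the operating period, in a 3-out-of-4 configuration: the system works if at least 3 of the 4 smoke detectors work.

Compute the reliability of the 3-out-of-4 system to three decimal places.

0.825

R = Σ_{i=3}^{4} C(4,i) p^i (1−p)^{4−i} with p = 0.804
C(4,3)·0.804^3·0.196^1 = 0.40746
C(4,4)·0.804^4·0.196^0 = 0.41785
Sum = 0.825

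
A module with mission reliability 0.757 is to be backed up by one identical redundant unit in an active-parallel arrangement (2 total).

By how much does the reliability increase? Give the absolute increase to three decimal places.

0.184

R_before = 0.757
R_after = 1 − (1 − 0.757)^2 = 0.941
ΔR = 0.941 − 0.757 = 0.184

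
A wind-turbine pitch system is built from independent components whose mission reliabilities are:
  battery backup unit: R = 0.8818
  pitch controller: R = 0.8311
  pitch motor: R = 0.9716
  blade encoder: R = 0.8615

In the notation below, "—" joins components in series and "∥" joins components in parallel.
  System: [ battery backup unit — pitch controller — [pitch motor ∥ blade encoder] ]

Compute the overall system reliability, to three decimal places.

0.730

Parallel (pitch motor and blade encoder): 1 − (1 − 0.97160)(1 − 0.86150) = 0.99607
Series (battery backup unit, pitch controller, and [0.99607]): 0.88180 × 0.83110 × 0.99607 = 0.730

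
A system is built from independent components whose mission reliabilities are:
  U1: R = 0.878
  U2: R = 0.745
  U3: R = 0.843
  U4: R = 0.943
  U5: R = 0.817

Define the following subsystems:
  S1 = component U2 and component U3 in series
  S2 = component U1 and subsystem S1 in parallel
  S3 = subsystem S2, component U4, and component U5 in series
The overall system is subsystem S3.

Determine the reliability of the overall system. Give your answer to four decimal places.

0.7355

Series (U2 and U3): 0.745000 × 0.843000 = 0.628035
Parallel (U1 and [0.628035]): 1 − (1 − 0.878000)(1 − 0.628035) = 0.954620
Series ([0.954620], U4, and U5): 0.954620 × 0.943000 × 0.817000 = 0.7355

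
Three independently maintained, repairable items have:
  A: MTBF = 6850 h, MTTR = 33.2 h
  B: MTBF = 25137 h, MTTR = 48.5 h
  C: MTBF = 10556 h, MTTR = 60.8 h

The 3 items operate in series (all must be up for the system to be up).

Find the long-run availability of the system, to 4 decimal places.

0.9876

A(A) = MTBF/(MTBF+MTTR) = 6850/(6850+33.2) = 0.995177
A(B) = MTBF/(MTBF+MTTR) = 25137/(25137+48.5) = 0.998074
A(C) = MTBF/(MTBF+MTTR) = 10556/(10556+60.8) = 0.994273
Series availability: 0.995177 × 0.998074 × 0.994273 = 0.9876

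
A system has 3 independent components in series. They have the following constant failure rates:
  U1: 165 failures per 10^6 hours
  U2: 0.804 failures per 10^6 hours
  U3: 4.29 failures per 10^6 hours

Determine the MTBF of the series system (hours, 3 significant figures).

Series of exponential components: λ_sys = Σ λ_i
λ_sys = 0.000165 + 0.000000804 + 0.00000429 = 1.7009e-04 /h
MTBF = 1 / λ_sys = 5880 h

5880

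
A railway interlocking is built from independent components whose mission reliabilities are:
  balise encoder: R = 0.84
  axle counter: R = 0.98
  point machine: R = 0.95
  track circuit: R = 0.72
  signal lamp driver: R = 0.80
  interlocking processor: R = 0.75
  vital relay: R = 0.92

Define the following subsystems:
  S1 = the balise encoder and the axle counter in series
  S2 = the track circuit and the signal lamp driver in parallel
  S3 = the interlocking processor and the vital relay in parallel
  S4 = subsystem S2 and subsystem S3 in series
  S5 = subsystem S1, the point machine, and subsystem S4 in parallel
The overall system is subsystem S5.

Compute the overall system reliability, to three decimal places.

0.999

Series (balise encoder and axle counter): 0.84000 × 0.98000 = 0.82320
Parallel (track circuit and signal lamp driver): 1 − (1 − 0.72000)(1 − 0.80000) = 0.94400
Parallel (interlocking processor and vital relay): 1 − (1 − 0.75000)(1 − 0.92000) = 0.98000
Series ([0.94400] and [0.98000]): 0.94400 × 0.98000 = 0.92512
Parallel ([0.82320], point machine, and [0.92512]): 1 − (1 − 0.82320)(1 − 0.95000)(1 − 0.92512) = 0.999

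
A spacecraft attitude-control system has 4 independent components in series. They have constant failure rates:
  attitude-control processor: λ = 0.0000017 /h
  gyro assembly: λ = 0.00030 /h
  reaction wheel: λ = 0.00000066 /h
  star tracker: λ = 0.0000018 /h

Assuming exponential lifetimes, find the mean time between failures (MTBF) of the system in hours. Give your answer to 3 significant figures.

Series of exponential components: λ_sys = Σ λ_i
λ_sys = 0.0000017 + 0.00030 + 0.00000066 + 0.0000018 = 3.0416e-04 /h
MTBF = 1 / λ_sys = 3290 h

3290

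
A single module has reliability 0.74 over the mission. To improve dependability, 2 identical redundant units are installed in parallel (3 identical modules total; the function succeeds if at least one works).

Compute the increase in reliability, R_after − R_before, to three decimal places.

0.242

R_before = 0.74
R_after = 1 − (1 − 0.74)^3 = 0.982
ΔR = 0.982 − 0.74 = 0.242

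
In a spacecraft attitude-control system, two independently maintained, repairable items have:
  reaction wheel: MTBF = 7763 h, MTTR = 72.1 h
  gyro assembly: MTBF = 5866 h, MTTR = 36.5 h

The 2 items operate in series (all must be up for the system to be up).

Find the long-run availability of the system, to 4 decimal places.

0.9847

A(reaction wheel) = MTBF/(MTBF+MTTR) = 7763/(7763+72.1) = 0.990798
A(gyro assembly) = MTBF/(MTBF+MTTR) = 5866/(5866+36.5) = 0.993816
Series availability: 0.990798 × 0.993816 = 0.9847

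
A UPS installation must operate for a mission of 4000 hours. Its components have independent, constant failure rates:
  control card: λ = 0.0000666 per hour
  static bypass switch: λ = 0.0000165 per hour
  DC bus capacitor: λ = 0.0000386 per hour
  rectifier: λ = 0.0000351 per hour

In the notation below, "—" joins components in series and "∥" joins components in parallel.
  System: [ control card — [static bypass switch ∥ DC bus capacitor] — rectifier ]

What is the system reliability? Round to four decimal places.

0.6597

R(control card) = exp(−0.0000666 × 4000) = 0.766133
R(static bypass switch) = exp(−0.0000165 × 4000) = 0.936131
R(DC bus capacitor) = exp(−0.0000386 × 4000) = 0.856929
R(rectifier) = exp(−0.0000351 × 4000) = 0.869011
Parallel (static bypass switch and DC bus capacitor): 1 − (1 − 0.936131)(1 − 0.856929) = 0.990862
Series (control card, [0.990862], and rectifier): 0.766133 × 0.990862 × 0.869011 = 0.6597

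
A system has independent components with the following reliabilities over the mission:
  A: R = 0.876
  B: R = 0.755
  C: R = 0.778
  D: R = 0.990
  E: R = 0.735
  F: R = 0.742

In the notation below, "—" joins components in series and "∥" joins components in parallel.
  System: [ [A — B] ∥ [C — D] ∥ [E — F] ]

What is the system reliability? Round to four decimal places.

0.9646

Series (A and B): 0.876000 × 0.755000 = 0.661380
Series (C and D): 0.778000 × 0.990000 = 0.770220
Series (E and F): 0.735000 × 0.742000 = 0.545370
Parallel ([0.661380], [0.770220], and [0.545370]): 1 − (1 − 0.661380)(1 − 0.770220)(1 − 0.545370) = 0.9646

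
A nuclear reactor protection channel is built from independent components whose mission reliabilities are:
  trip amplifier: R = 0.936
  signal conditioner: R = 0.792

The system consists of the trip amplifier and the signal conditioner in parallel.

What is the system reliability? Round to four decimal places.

0.9867

Parallel (trip amplifier and signal conditioner): 1 − (1 − 0.936000)(1 − 0.792000) = 0.9867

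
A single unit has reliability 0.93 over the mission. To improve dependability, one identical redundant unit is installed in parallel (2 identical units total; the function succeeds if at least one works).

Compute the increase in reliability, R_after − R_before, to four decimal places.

0.0651

R_before = 0.93
R_after = 1 − (1 − 0.93)^2 = 0.9951
ΔR = 0.9951 − 0.93 = 0.0651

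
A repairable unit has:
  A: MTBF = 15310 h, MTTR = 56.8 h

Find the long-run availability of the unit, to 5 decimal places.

0.99630

A(A) = MTBF/(MTBF+MTTR) = 15310/(15310+56.8) = 0.99630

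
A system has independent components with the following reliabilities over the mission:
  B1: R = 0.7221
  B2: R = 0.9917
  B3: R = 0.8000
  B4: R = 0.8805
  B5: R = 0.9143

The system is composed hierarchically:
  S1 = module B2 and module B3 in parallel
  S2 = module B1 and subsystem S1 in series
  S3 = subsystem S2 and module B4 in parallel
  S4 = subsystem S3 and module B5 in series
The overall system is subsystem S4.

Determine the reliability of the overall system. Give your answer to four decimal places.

Parallel (B2 and B3): 1 − (1 − 0.991700)(1 − 0.800000) = 0.998340
Series (B1 and [0.998340]): 0.722100 × 0.998340 = 0.720901
Parallel ([0.720901] and B4): 1 − (1 − 0.720901)(1 − 0.880500) = 0.966648
Series ([0.966648] and B5): 0.966648 × 0.914300 = 0.8838

0.8838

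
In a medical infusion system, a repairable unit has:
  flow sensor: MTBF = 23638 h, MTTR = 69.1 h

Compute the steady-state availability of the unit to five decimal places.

0.99709

A(flow sensor) = MTBF/(MTBF+MTTR) = 23638/(23638+69.1) = 0.99709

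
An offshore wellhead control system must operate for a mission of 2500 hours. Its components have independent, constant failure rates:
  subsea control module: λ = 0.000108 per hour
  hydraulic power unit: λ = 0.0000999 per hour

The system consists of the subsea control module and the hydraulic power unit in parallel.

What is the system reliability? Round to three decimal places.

0.948

R(subsea control module) = exp(−0.000108 × 2500) = 0.76338
R(hydraulic power unit) = exp(−0.0000999 × 2500) = 0.77900
Parallel (subsea control module and hydraulic power unit): 1 − (1 − 0.76338)(1 − 0.77900) = 0.948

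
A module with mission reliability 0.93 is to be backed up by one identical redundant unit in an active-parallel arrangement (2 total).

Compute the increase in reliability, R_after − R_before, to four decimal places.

R_before = 0.93
R_after = 1 − (1 − 0.93)^2 = 0.9951
ΔR = 0.9951 − 0.93 = 0.0651

0.0651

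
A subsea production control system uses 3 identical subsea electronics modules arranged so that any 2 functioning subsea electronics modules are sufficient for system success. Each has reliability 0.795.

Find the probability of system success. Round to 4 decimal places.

0.8912

R = Σ_{i=2}^{3} C(3,i) p^i (1−p)^{3−i} with p = 0.795
C(3,2)·0.795^2·0.205^1 = 0.388695
C(3,3)·0.795^3·0.205^0 = 0.502460
Sum = 0.8912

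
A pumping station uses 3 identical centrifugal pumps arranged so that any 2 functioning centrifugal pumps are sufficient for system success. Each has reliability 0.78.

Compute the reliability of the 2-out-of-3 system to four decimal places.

0.8761

R = Σ_{i=2}^{3} C(3,i) p^i (1−p)^{3−i} with p = 0.78
C(3,2)·0.78^2·0.22^1 = 0.401544
C(3,3)·0.78^3·0.22^0 = 0.474552
Sum = 0.8761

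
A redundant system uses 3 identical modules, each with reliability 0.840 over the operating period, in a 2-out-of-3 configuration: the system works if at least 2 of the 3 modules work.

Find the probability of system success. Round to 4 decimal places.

R = Σ_{i=2}^{3} C(3,i) p^i (1−p)^{3−i} with p = 0.840
C(3,2)·0.840^2·0.160^1 = 0.338688
C(3,3)·0.840^3·0.160^0 = 0.592704
Sum = 0.9314

0.9314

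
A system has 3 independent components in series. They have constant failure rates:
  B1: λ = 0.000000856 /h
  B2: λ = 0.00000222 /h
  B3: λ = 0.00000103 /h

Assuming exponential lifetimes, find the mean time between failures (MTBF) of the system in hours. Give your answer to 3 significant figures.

244000

Series of exponential components: λ_sys = Σ λ_i
λ_sys = 0.000000856 + 0.00000222 + 0.00000103 = 4.1060e-06 /h
MTBF = 1 / λ_sys = 244000 h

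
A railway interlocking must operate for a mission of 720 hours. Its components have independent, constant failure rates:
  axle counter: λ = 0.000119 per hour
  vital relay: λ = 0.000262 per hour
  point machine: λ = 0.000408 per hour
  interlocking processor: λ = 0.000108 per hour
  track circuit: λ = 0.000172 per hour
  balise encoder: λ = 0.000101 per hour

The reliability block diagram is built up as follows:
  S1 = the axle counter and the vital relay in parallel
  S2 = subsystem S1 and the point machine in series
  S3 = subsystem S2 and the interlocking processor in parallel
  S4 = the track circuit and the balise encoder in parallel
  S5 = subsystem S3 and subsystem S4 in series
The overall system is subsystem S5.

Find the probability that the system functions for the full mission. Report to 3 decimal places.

0.972

R(axle counter) = exp(−0.000119 × 720) = 0.91789
R(vital relay) = exp(−0.000262 × 720) = 0.82808
R(point machine) = exp(−0.000408 × 720) = 0.74546
R(interlocking processor) = exp(−0.000108 × 720) = 0.92519
R(track circuit) = exp(−0.000172 × 720) = 0.88352
R(balise encoder) = exp(−0.000101 × 720) = 0.92986
Parallel (axle counter and vital relay): 1 − (1 − 0.91789)(1 − 0.82808) = 0.98588
Series ([0.98588] and point machine): 0.98588 × 0.74546 = 0.73493
Parallel ([0.73493] and interlocking processor): 1 − (1 − 0.73493)(1 − 0.92519) = 0.98017
Parallel (track circuit and balise encoder): 1 − (1 − 0.88352)(1 − 0.92986) = 0.99183
Series ([0.98017] and [0.99183]): 0.98017 × 0.99183 = 0.972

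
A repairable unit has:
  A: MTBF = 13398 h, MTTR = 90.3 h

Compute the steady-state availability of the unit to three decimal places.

0.993

A(A) = MTBF/(MTBF+MTTR) = 13398/(13398+90.3) = 0.993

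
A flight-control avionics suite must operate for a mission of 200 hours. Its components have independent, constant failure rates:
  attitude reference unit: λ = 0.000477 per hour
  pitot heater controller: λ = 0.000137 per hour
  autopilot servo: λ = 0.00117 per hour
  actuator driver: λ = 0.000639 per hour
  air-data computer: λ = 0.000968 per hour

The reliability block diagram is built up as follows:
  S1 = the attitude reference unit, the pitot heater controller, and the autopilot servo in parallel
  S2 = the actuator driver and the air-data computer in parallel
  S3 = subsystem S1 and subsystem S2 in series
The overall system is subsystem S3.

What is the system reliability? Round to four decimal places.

0.9784

R(attitude reference unit) = exp(−0.000477 × 200) = 0.909009
R(pitot heater controller) = exp(−0.000137 × 200) = 0.972972
R(autopilot servo) = exp(−0.00117 × 200) = 0.791362
R(actuator driver) = exp(−0.000639 × 200) = 0.880029
R(air-data computer) = exp(−0.000968 × 200) = 0.823987
Parallel (attitude reference unit, pitot heater controller, and autopilot servo): 1 − (1 − 0.909009)(1 − 0.972972)(1 − 0.791362) = 0.999487
Parallel (actuator driver and air-data computer): 1 − (1 − 0.880029)(1 − 0.823987) = 0.978884
Series ([0.999487] and [0.978884]): 0.999487 × 0.978884 = 0.9784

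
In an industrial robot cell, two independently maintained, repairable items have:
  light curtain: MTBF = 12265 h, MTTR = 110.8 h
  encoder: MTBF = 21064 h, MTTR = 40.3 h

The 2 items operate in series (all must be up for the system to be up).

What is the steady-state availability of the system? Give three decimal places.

0.989

A(light curtain) = MTBF/(MTBF+MTTR) = 12265/(12265+110.8) = 0.991047
A(encoder) = MTBF/(MTBF+MTTR) = 21064/(21064+40.3) = 0.998090
Series availability: 0.991047 × 0.998090 = 0.989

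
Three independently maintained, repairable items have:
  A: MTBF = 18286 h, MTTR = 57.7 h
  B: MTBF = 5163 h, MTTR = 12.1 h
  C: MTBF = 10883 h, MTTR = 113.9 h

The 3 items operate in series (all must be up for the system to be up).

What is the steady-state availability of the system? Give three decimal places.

A(A) = MTBF/(MTBF+MTTR) = 18286/(18286+57.7) = 0.996855
A(B) = MTBF/(MTBF+MTTR) = 5163/(5163+12.1) = 0.997662
A(C) = MTBF/(MTBF+MTTR) = 10883/(10883+113.9) = 0.989643
Series availability: 0.996855 × 0.997662 × 0.989643 = 0.984

0.984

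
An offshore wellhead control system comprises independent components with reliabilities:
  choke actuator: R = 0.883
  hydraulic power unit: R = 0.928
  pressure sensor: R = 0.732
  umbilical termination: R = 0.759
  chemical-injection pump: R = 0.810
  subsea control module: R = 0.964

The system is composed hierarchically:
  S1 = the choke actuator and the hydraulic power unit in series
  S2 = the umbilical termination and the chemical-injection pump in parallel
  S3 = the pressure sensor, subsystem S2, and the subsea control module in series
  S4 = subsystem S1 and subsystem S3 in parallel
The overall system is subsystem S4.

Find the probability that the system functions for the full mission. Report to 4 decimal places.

0.9410

Series (choke actuator and hydraulic power unit): 0.883000 × 0.928000 = 0.819424
Parallel (umbilical termination and chemical-injection pump): 1 − (1 − 0.759000)(1 − 0.810000) = 0.954210
Series (pressure sensor, [0.954210], and subsea control module): 0.732000 × 0.954210 × 0.964000 = 0.673336
Parallel ([0.819424] and [0.673336]): 1 − (1 − 0.819424)(1 − 0.673336) = 0.9410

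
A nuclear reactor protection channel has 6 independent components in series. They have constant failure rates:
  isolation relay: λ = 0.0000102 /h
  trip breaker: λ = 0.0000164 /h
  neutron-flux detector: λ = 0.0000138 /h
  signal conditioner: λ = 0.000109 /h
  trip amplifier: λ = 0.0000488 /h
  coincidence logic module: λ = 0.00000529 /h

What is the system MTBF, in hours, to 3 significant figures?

4910

Series of exponential components: λ_sys = Σ λ_i
λ_sys = 0.0000102 + 0.0000164 + 0.0000138 + 0.000109 + 0.0000488 + 0.00000529 = 2.0349e-04 /h
MTBF = 1 / λ_sys = 4910 h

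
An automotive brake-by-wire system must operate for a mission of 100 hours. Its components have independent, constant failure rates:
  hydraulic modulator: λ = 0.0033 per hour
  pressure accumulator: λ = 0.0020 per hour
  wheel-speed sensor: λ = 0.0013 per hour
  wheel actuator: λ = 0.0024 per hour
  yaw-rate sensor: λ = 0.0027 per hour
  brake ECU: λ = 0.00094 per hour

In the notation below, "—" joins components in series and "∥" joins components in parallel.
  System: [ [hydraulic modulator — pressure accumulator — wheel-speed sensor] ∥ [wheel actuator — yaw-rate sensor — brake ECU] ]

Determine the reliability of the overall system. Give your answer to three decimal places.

R(hydraulic modulator) = exp(−0.0033 × 100) = 0.71892
R(pressure accumulator) = exp(−0.0020 × 100) = 0.81873
R(wheel-speed sensor) = exp(−0.0013 × 100) = 0.87810
R(wheel actuator) = exp(−0.0024 × 100) = 0.78663
R(yaw-rate sensor) = exp(−0.0027 × 100) = 0.76338
R(brake ECU) = exp(−0.00094 × 100) = 0.91028
Series (hydraulic modulator, pressure accumulator, and wheel-speed sensor): 0.71892 × 0.81873 × 0.87810 = 0.51685
Series (wheel actuator, yaw-rate sensor, and brake ECU): 0.78663 × 0.76338 × 0.91028 = 0.54662
Parallel ([0.51685] and [0.54662]): 1 − (1 − 0.51685)(1 − 0.54662) = 0.781

0.781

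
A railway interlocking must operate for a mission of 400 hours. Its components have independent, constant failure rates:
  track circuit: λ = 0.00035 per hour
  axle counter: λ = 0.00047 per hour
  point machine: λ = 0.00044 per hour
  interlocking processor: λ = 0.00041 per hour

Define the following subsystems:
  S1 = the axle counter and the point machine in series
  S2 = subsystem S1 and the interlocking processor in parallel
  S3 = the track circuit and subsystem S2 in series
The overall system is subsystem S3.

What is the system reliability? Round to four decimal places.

0.8292

R(track circuit) = exp(−0.00035 × 400) = 0.869358
R(axle counter) = exp(−0.00047 × 400) = 0.828615
R(point machine) = exp(−0.00044 × 400) = 0.838618
R(interlocking processor) = exp(−0.00041 × 400) = 0.848742
Series (axle counter and point machine): 0.828615 × 0.838618 = 0.694891
Parallel ([0.694891] and interlocking processor): 1 − (1 − 0.694891)(1 − 0.848742) = 0.953850
Series (track circuit and [0.953850]): 0.869358 × 0.953850 = 0.8292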